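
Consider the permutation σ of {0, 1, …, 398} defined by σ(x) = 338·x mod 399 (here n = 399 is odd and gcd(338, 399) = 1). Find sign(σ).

Trace 113: π^k(113) = [113, 289, 326, 64, 86, 340, 8] for k=0..6.
27 cycles of lengths [18, 18, 18, 18, 18, 18, 18, 18, 18, 18, 18, 18, 18, 18, 18, 18, 18, 18, 18, 18, 18, 6, 6, 3, 3, 2, 1].
27 cycles on 399: each ℓ→(−1)^(ℓ−1), product (−1)^372 = +1.
Zolotarev: (338|399) = +1, matching the cycle-count sign.

+1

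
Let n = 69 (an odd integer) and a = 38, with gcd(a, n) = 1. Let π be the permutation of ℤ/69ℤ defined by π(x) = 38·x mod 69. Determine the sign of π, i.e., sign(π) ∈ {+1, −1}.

Trace 44: π^k(44) = [44, 16, 56, 58, 65, 55, 20] for k=0..6.
π_38 has 5 disjoint cycles with lengths [22, 22, 22, 2, 1] on {0,…,68}.
5 cycles on 69: each ℓ→(−1)^(ℓ−1), product (−1)^64 = +1.

+1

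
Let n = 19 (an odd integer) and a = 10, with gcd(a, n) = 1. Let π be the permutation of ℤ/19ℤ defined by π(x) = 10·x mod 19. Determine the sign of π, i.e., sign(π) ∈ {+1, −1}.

Trace 3: π^k(3) = [3, 11, 15, 17, 18, 9, 14] for k=0..6.
2 cycles of lengths [18, 1].
Σ(ℓ_i−1) = 19−2 = 17; sign = (−1)^17 = -1.
Zolotarev: (10|19) = -1, matching the cycle-count sign.

-1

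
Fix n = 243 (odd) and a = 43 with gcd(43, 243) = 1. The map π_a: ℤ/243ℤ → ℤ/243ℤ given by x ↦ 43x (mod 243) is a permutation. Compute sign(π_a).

Trace 214: π^k(214) = [214, 211, 82, 124, 229, 127, 115] for k=0..6.
Cycle lengths of π_43 on ℤ/243ℤ: [81, 81, 27, 27, 9, 9, 3, 3, 1, 1, 1]; 11 cycles in total.
n − c = 243 − 11 = 232; sign = (−1)^232 = +1.
Via Zolotarev, sign(π_{43}) = (43|243) = +1.

+1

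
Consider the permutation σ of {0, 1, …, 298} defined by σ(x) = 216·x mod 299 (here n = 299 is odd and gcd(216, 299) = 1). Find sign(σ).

-1

Orbit of 285 under x↦216x: [285, 265, 131, 190, 77, 187, 27]… (length divides ord_299(216)).
Cycle type of π: 44×6 + 11×2 + 4×3 + 1; total 12 cycles.
With 12 cycles on 299 points, sign = (−1)^{299−12} = -1.
Via Zolotarev, sign(π_{216}) = (216|299) = -1.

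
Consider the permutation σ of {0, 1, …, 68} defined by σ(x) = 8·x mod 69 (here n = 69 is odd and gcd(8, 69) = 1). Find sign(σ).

Trace 13: π^k(13) = [13, 35, 4, 32, 49, 47, 31] for k=0..6.
Decompose π into cycles: lengths [22, 22, 11, 11, 2, 1] (6 cycles, including the fixed point 0).
With 6 cycles on 69 points, sign = (−1)^{69−6} = -1.

-1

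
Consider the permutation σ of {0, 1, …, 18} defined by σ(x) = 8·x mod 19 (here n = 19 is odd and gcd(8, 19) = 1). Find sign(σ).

-1

Start at x=7: 7 → 18 → 11 → 12 → 1 → 8 → 7 (one orbit).
π_8 has 4 disjoint cycles with lengths [6, 6, 6, 1] on {0,…,18}.
sign(π) = (−1)^{n − #cycles} = (−1)^{19−4} = (−1)^15 = -1.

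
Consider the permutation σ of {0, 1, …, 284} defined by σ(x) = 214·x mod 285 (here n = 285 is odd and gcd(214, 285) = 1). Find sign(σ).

+1

Trace 1: π^k(1) = [1, 214, 196, 49, 226, 199, 121] for k=0..6.
27 cycles of lengths [18, 18, 18, 18, 18, 18, 18, 18, 18, 18, 18, 18, 9, 9, 9, 9, 9, 9, 2, 2, 2, 2, 2, 2, 1, 1, 1].
285 − 27 = 258 transpositions; sign(π) = (−1)^258 = +1.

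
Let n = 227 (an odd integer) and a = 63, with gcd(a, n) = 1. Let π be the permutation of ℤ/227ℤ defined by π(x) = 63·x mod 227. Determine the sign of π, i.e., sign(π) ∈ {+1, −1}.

+1

Trace 120: π^k(120) = [120, 69, 34, 99, 108, 221, 76] for k=0..6.
3 cycles of lengths [113, 113, 1].
With 3 cycles on 227 points, sign = (−1)^{227−3} = +1.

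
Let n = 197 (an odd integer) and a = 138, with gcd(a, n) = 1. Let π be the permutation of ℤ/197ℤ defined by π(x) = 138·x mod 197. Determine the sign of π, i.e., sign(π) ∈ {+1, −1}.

+1

Start at x=85: 85 → 107 → 188 → 137 → 191 → 157 → 193 → … (one orbit).
Cycle lengths of π_138 on ℤ/197ℤ: [98, 98, 1]; 3 cycles in total.
With 3 cycles on 197 points, sign = (−1)^{197−3} = +1.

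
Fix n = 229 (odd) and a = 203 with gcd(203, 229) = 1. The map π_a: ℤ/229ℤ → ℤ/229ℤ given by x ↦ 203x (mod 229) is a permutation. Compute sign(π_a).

+1

Trace 17: π^k(17) = [17, 16, 42, 53, 225, 104, 44] for k=0..6.
Decompose π into cycles: lengths [19, 19, 19, 19, 19, 19, 19, 19, 19, 19, 19, 19, 1] (13 cycles, including the fixed point 0).
13 cycles on 229: each ℓ→(−1)^(ℓ−1), product (−1)^216 = +1.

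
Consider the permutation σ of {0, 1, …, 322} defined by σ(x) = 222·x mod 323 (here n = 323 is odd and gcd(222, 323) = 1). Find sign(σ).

-1

Orbit of 120 under x↦222x: [120, 154, 273, 205, 290, 103, 256]… (length divides ord_323(222)).
34 cycles of lengths [18, 18, 18, 18, 18, 18, 18, 18, 18, 18, 18, 18, 18, 18, 18, 18, 18, 1, 1, 1, 1, 1, 1, 1, 1, 1, 1, 1, 1, 1, 1, 1, 1, 1].
sign(π) = (−1)^{n − #cycles} = (−1)^{323−34} = (−1)^289 = -1.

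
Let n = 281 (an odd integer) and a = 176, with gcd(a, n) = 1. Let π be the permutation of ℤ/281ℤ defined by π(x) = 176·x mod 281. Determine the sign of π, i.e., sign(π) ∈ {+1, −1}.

Trace 107: π^k(107) = [107, 5, 37, 49, 194, 143, 159] for k=0..6.
2 cycles of lengths [280, 1].
Σ(ℓ_i−1) = 281−2 = 279; sign = (−1)^279 = -1.
Zolotarev: (176|281) = -1, matching the cycle-count sign.

-1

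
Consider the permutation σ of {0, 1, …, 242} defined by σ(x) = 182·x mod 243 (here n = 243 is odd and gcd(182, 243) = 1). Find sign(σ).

Orbit of 73 under x↦182x: [73, 164, 202, 71, 43, 50, 109]… (length divides ord_243(182)).
π_182 has 6 disjoint cycles with lengths [162, 54, 18, 6, 2, 1] on {0,…,242}.
6 cycles on 243: each ℓ→(−1)^(ℓ−1), product (−1)^237 = -1.

-1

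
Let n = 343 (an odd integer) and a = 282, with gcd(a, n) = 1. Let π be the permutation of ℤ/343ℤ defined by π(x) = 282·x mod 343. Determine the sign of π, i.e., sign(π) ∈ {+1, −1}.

Trace 277: π^k(277) = [277, 253, 2, 221, 239, 170, 263] for k=0..6.
Cycle type of π: 147×2 + 21×2 + 3×2 + 1; total 7 cycles.
Σ(ℓ_i−1) = 343−7 = 336; sign = (−1)^336 = +1.
(282|343)_J = +1 (Zolotarev's lemma cross-check).

+1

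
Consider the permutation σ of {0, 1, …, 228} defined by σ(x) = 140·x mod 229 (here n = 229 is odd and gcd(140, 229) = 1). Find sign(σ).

-1

Start at x=95: 95 → 18 → 1 → 140 → 135 → 122 → 134 → … (one orbit).
Cycle lengths of π_140 on ℤ/229ℤ: [12, 12, 12, 12, 12, 12, 12, 12, 12, 12, 12, 12, 12, 12, 12, 12, 12, 12, 12, 1]; 20 cycles in total.
Σ(ℓ_i−1) = 229−20 = 209; sign = (−1)^209 = -1.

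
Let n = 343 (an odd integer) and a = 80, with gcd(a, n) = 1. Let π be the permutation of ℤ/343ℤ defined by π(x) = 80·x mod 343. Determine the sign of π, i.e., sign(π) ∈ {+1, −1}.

Orbit of 264 under x↦80x: [264, 197, 325, 275, 48, 67, 215]… (length divides ord_343(80)).
Decompose π into cycles: lengths [42, 42, 42, 42, 42, 42, 42, 6, 6, 6, 6, 6, 6, 6, 6, 1] (16 cycles, including the fixed point 0).
Σ(ℓ_i−1) = 343−16 = 327; sign = (−1)^327 = -1.
Zolotarev: (80|343) = -1, matching the cycle-count sign.

-1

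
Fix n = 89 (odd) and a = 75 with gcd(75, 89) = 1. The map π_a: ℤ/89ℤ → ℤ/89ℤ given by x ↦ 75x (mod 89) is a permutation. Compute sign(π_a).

-1

Orbit of 25 under x↦75x: [25, 6, 5, 19, 1, 75, 18]… (length divides ord_89(75)).
2 cycles of lengths [88, 1].
sign(π) = (−1)^{n − #cycles} = (−1)^{89−2} = (−1)^87 = -1.
The Jacobi symbol (75|89) = -1 (Zolotarev) agrees.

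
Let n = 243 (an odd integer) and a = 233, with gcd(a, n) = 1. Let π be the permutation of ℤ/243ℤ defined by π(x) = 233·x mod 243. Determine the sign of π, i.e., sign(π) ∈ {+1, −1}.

Start at x=100: 100 → 215 → 37 → 116 → 55 → 179 → 154 → … (one orbit).
14 cycles of lengths [54, 54, 54, 18, 18, 18, 6, 6, 6, 2, 2, 2, 2, 1].
sign(π) = (−1)^{n − #cycles} = (−1)^{243−14} = (−1)^229 = -1.

-1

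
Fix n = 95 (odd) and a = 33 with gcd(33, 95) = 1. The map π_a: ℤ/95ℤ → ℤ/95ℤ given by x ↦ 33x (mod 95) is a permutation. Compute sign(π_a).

+1

Orbit of 53 under x↦33x: [53, 39, 52, 6, 8, 74, 67]… (length divides ord_95(33)).
Cycle lengths of π_33 on ℤ/95ℤ: [36, 36, 18, 4, 1]; 5 cycles in total.
5 cycles on 95: each ℓ→(−1)^(ℓ−1), product (−1)^90 = +1.
Via Zolotarev, sign(π_{33}) = (33|95) = +1.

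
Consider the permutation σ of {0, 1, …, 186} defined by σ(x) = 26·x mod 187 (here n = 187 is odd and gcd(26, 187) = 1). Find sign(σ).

Trace 53: π^k(53) = [53, 69, 111, 81, 49, 152, 25] for k=0..6.
Cycle type of π: 40×4 + 8×2 + 5×2 + 1; total 9 cycles.
With 9 cycles on 187 points, sign = (−1)^{187−9} = +1.
(26|187)_J = +1 (Zolotarev's lemma cross-check).

+1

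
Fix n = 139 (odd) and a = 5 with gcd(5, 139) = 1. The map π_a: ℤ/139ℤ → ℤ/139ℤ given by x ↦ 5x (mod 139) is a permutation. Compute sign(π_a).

Trace 25: π^k(25) = [25, 125, 69, 67, 57, 7, 35] for k=0..6.
The orbit structure of x ↦ 5x mod 139: 3 orbits of sizes [69, 69, 1].
139 − 3 = 136 transpositions; sign(π) = (−1)^136 = +1.
Check: (5/139) = +1 by Zolotarev.

+1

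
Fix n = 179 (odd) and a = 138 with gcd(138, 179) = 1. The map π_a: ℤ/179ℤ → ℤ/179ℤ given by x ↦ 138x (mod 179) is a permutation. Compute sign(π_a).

Orbit of 88 under x↦138x: [88, 151, 74, 9, 168, 93, 125]… (length divides ord_179(138)).
Cycle lengths of π_138 on ℤ/179ℤ: [89, 89, 1]; 3 cycles in total.
With 3 cycles on 179 points, sign = (−1)^{179−3} = +1.
Via Zolotarev, sign(π_{138}) = (138|179) = +1.

+1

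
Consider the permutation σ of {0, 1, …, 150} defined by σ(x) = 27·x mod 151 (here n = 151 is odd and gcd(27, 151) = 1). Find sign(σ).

-1

Orbit of 125 under x↦27x: [125, 53, 72, 132, 91, 41, 50]… (length divides ord_151(27)).
Cycle lengths of π_27 on ℤ/151ℤ: [50, 50, 50, 1]; 4 cycles in total.
n − c = 151 − 4 = 147; sign = (−1)^147 = -1.
Check: (27/151) = -1 by Zolotarev.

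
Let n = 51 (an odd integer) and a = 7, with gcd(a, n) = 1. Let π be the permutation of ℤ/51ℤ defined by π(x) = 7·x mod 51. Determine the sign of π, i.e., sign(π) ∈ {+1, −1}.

Trace 10: π^k(10) = [10, 19, 31, 13, 40, 25, 22] for k=0..6.
The orbit structure of x ↦ 7x mod 51: 6 orbits of sizes [16, 16, 16, 1, 1, 1].
n − c = 51 − 6 = 45; sign = (−1)^45 = -1.
Zolotarev: (7|51) = -1, matching the cycle-count sign.

-1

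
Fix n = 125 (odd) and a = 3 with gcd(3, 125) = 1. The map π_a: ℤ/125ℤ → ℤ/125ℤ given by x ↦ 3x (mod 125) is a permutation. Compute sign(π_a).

Trace 39: π^k(39) = [39, 117, 101, 53, 34, 102, 56] for k=0..6.
Cycle type of π: 100 + 20 + 4 + 1; total 4 cycles.
125 − 4 = 121 transpositions; sign(π) = (−1)^121 = -1.

-1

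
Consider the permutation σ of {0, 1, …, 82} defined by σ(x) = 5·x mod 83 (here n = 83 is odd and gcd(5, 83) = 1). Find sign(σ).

-1

Orbit of 51 under x↦5x: [51, 6, 30, 67, 3, 15, 75]… (length divides ord_83(5)).
Cycle type of π: 82 + 1; total 2 cycles.
Σ(ℓ_i−1) = 83−2 = 81; sign = (−1)^81 = -1.
(5|83)_J = -1 (Zolotarev's lemma cross-check).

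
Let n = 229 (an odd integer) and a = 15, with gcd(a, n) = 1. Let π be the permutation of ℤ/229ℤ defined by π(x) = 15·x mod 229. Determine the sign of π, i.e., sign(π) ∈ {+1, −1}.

+1

Trace 228: π^k(228) = [228, 214, 4, 60, 213, 218, 64] for k=0..6.
7 cycles of lengths [38, 38, 38, 38, 38, 38, 1].
n − c = 229 − 7 = 222; sign = (−1)^222 = +1.
Check: (15/229) = +1 by Zolotarev.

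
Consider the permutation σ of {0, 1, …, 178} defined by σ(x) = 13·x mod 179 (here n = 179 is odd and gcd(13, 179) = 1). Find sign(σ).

Trace 31: π^k(31) = [31, 45, 48, 87, 57, 25, 146] for k=0..6.
π_13 has 3 disjoint cycles with lengths [89, 89, 1] on {0,…,178}.
3 cycles on 179: each ℓ→(−1)^(ℓ−1), product (−1)^176 = +1.

+1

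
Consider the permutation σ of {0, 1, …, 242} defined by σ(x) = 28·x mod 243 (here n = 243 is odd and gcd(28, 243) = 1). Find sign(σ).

Trace 55: π^k(55) = [55, 82, 109, 136, 163, 190, 217] for k=0..6.
Decompose π into cycles: lengths [9, 9, 9, 9, 9, 9, 9, 9, 9, 9, 9, 9, 9, 9, 9, 9, 9, 9, 3, 3, 3, 3, 3, 3, 3, 3, 3, 3, 3, 3, 3, 3, 3, 3, 3, 3, 1, 1, 1, 1, 1, 1, 1, 1, 1, 1, 1, 1, 1, 1, 1, 1, 1, 1, 1, 1, 1, 1, 1, 1, 1, 1, 1] (63 cycles, including the fixed point 0).
n − c = 243 − 63 = 180; sign = (−1)^180 = +1.
Check: (28/243) = +1 by Zolotarev.

+1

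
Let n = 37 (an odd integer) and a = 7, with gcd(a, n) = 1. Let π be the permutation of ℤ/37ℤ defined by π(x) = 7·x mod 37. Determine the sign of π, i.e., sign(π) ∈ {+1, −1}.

+1

Trace 26: π^k(26) = [26, 34, 16, 1, 7, 12, 10] for k=0..6.
Cycle type of π: 9×4 + 1; total 5 cycles.
5 cycles on 37: each ℓ→(−1)^(ℓ−1), product (−1)^32 = +1.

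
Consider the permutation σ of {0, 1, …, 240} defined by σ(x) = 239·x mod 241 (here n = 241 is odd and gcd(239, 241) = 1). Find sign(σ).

+1

Trace 120: π^k(120) = [120, 1, 239, 4, 233, 16, 209] for k=0..6.
π_239 has 11 disjoint cycles with lengths [24, 24, 24, 24, 24, 24, 24, 24, 24, 24, 1] on {0,…,240}.
sign(π) = (−1)^{n − #cycles} = (−1)^{241−11} = (−1)^230 = +1.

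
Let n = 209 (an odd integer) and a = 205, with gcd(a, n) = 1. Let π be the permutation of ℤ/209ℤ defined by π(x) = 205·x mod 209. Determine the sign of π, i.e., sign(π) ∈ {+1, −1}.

Orbit of 107 under x↦205x: [107, 199, 40, 49, 13, 157, 208]… (length divides ord_209(205)).
5 cycles of lengths [90, 90, 18, 10, 1].
sign(π) = (−1)^{n − #cycles} = (−1)^{209−5} = (−1)^204 = +1.
Zolotarev: (205|209) = +1, matching the cycle-count sign.

+1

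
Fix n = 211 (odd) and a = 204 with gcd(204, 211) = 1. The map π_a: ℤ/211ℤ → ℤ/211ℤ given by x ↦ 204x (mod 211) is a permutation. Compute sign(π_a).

Start at x=183: 183 → 196 → 105 → 109 → 81 → 66 → 171 → … (one orbit).
3 cycles of lengths [105, 105, 1].
3 cycles on 211: each ℓ→(−1)^(ℓ−1), product (−1)^208 = +1.
The Jacobi symbol (204|211) = +1 (Zolotarev) agrees.

+1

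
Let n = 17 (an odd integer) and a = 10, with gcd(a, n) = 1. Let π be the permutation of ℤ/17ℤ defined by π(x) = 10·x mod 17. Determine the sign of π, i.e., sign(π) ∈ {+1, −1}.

-1

Trace 3: π^k(3) = [3, 13, 11, 8, 12, 1, 10] for k=0..6.
Decompose π into cycles: lengths [16, 1] (2 cycles, including the fixed point 0).
n − c = 17 − 2 = 15; sign = (−1)^15 = -1.
Check: (10/17) = -1 by Zolotarev.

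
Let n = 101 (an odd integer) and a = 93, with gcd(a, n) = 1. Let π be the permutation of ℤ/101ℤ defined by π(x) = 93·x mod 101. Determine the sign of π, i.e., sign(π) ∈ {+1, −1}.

Start at x=52: 52 → 89 → 96 → 40 → 84 → 35 → 23 → … (one orbit).
2 cycles of lengths [100, 1].
sign(π) = (−1)^{n − #cycles} = (−1)^{101−2} = (−1)^99 = -1.
Check: (93/101) = -1 by Zolotarev.

-1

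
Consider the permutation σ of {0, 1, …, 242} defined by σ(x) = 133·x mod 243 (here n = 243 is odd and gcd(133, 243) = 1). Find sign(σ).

Orbit of 34 under x↦133x: [34, 148, 1, 133, 193, 154, 70]… (length divides ord_243(133)).
π_133 has 11 disjoint cycles with lengths [81, 81, 27, 27, 9, 9, 3, 3, 1, 1, 1] on {0,…,242}.
sign(π) = (−1)^{n − #cycles} = (−1)^{243−11} = (−1)^232 = +1.
Via Zolotarev, sign(π_{133}) = (133|243) = +1.

+1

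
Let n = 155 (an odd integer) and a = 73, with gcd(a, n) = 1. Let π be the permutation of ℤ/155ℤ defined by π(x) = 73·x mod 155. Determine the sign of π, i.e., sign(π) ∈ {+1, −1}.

+1

Trace 92: π^k(92) = [92, 51, 3, 64, 22, 56, 58] for k=0..6.
Cycle type of π: 60×2 + 30 + 4 + 1; total 5 cycles.
Σ(ℓ_i−1) = 155−5 = 150; sign = (−1)^150 = +1.
Check: (73/155) = +1 by Zolotarev.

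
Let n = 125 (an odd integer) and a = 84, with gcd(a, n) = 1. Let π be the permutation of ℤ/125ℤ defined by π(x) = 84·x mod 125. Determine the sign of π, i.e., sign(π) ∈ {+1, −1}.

Orbit of 34 under x↦84x: [34, 106, 29, 61, 124, 41, 69]… (length divides ord_125(84)).
π_84 has 7 disjoint cycles with lengths [50, 50, 10, 10, 2, 2, 1] on {0,…,124}.
125 − 7 = 118 transpositions; sign(π) = (−1)^118 = +1.

+1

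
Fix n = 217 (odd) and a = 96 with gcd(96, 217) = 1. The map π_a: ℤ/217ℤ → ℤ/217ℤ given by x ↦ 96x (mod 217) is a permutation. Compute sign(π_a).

+1

Trace 165: π^k(165) = [165, 216, 121, 115, 190, 12, 67] for k=0..6.
9 cycles of lengths [30, 30, 30, 30, 30, 30, 30, 6, 1].
sign(π) = (−1)^{n − #cycles} = (−1)^{217−9} = (−1)^208 = +1.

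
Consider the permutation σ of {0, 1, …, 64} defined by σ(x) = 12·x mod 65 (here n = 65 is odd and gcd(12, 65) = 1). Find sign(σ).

-1

Orbit of 14 under x↦12x: [14, 38, 1, 12]… (length divides ord_65(12)).
π_12 has 20 disjoint cycles with lengths [4, 4, 4, 4, 4, 4, 4, 4, 4, 4, 4, 4, 4, 2, 2, 2, 2, 2, 2, 1] on {0,…,64}.
65 − 20 = 45 transpositions; sign(π) = (−1)^45 = -1.
(12|65)_J = -1 (Zolotarev's lemma cross-check).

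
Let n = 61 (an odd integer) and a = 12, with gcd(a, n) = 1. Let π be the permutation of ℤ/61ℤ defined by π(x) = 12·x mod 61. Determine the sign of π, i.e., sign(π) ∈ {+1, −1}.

+1

Trace 9: π^k(9) = [9, 47, 15, 58, 25, 56, 1] for k=0..6.
Cycle lengths of π_12 on ℤ/61ℤ: [15, 15, 15, 15, 1]; 5 cycles in total.
61 − 5 = 56 transpositions; sign(π) = (−1)^56 = +1.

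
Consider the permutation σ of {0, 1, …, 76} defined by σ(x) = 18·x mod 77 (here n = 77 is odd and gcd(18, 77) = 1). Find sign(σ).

Start at x=71: 71 → 46 → 58 → 43 → 4 → 72 → 64 → … (one orbit).
6 cycles of lengths [30, 30, 10, 3, 3, 1].
Σ(ℓ_i−1) = 77−6 = 71; sign = (−1)^71 = -1.

-1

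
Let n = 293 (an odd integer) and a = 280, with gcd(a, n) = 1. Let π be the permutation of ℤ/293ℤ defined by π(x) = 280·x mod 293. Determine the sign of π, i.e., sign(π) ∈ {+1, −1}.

Trace 241: π^k(241) = [241, 90, 2, 267, 45, 1, 280] for k=0..6.
The orbit structure of x ↦ 280x mod 293: 2 orbits of sizes [292, 1].
sign(π) = (−1)^{n − #cycles} = (−1)^{293−2} = (−1)^291 = -1.

-1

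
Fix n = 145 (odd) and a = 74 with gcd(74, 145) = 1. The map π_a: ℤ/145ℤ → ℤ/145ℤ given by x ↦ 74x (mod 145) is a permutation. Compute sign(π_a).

Trace 141: π^k(141) = [141, 139, 136, 59, 16, 24, 36] for k=0..6.
15 cycles of lengths [14, 14, 14, 14, 14, 14, 14, 14, 7, 7, 7, 7, 2, 2, 1].
145 − 15 = 130 transpositions; sign(π) = (−1)^130 = +1.

+1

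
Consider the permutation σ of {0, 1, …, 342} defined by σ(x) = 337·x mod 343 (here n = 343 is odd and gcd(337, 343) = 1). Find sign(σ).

Orbit of 57 under x↦337x: [57, 1, 337, 36, 127, 267, 113]… (length divides ord_343(337)).
The orbit structure of x ↦ 337x mod 343: 19 orbits of sizes [49, 49, 49, 49, 49, 49, 7, 7, 7, 7, 7, 7, 1, 1, 1, 1, 1, 1, 1].
n − c = 343 − 19 = 324; sign = (−1)^324 = +1.
Via Zolotarev, sign(π_{337}) = (337|343) = +1.

+1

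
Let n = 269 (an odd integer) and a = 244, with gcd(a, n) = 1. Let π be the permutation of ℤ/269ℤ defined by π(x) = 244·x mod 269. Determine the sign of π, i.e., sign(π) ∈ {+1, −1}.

+1

Orbit of 264 under x↦244x: [264, 125, 103, 115, 84, 52, 45]… (length divides ord_269(244)).
Cycle lengths of π_244 on ℤ/269ℤ: [134, 134, 1]; 3 cycles in total.
3 cycles on 269: each ℓ→(−1)^(ℓ−1), product (−1)^266 = +1.
(244|269)_J = +1 (Zolotarev's lemma cross-check).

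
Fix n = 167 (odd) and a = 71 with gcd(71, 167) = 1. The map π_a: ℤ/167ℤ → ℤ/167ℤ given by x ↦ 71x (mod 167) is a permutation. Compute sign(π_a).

-1

Orbit of 31 under x↦71x: [31, 30, 126, 95, 65, 106, 11]… (length divides ord_167(71)).
Cycle type of π: 166 + 1; total 2 cycles.
Σ(ℓ_i−1) = 167−2 = 165; sign = (−1)^165 = -1.
Via Zolotarev, sign(π_{71}) = (71|167) = -1.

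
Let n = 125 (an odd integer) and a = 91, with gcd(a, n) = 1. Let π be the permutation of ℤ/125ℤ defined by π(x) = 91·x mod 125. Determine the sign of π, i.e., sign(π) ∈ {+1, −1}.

Start at x=81: 81 → 121 → 11 → 1 → 91 → 31 → 71 → … (one orbit).
Decompose π into cycles: lengths [25, 25, 25, 25, 5, 5, 5, 5, 1, 1, 1, 1, 1] (13 cycles, including the fixed point 0).
With 13 cycles on 125 points, sign = (−1)^{125−13} = +1.

+1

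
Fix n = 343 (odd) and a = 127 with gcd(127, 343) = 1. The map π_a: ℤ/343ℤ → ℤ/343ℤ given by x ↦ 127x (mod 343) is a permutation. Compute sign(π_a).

Trace 183: π^k(183) = [183, 260, 92, 22, 50, 176, 57] for k=0..6.
Cycle lengths of π_127 on ℤ/343ℤ: [49, 49, 49, 49, 49, 49, 7, 7, 7, 7, 7, 7, 1, 1, 1, 1, 1, 1, 1]; 19 cycles in total.
Σ(ℓ_i−1) = 343−19 = 324; sign = (−1)^324 = +1.
Check: (127/343) = +1 by Zolotarev.

+1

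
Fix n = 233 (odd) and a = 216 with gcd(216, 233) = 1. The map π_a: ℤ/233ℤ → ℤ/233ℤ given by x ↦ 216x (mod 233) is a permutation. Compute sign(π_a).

Start at x=229: 229 → 68 → 9 → 80 → 38 → 53 → 31 → … (one orbit).
Cycle lengths of π_216 on ℤ/233ℤ: [232, 1]; 2 cycles in total.
2 cycles on 233: each ℓ→(−1)^(ℓ−1), product (−1)^231 = -1.

-1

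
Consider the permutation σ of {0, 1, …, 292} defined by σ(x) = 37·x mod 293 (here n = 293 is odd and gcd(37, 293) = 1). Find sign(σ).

+1

Orbit of 31 under x↦37x: [31, 268, 247, 56, 21, 191, 35]… (length divides ord_293(37)).
Cycle type of π: 146×2 + 1; total 3 cycles.
n − c = 293 − 3 = 290; sign = (−1)^290 = +1.
(37|293)_J = +1 (Zolotarev's lemma cross-check).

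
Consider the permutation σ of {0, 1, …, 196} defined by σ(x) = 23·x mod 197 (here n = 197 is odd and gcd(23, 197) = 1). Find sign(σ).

Start at x=36: 36 → 40 → 132 → 81 → 90 → 100 → 133 → … (one orbit).
Cycle lengths of π_23 on ℤ/197ℤ: [49, 49, 49, 49, 1]; 5 cycles in total.
Σ(ℓ_i−1) = 197−5 = 192; sign = (−1)^192 = +1.
The Jacobi symbol (23|197) = +1 (Zolotarev) agrees.

+1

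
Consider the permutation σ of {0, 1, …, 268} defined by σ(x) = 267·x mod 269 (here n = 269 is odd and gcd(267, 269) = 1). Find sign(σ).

Trace 217: π^k(217) = [217, 104, 61, 147, 244, 50, 169] for k=0..6.
Cycle type of π: 268 + 1; total 2 cycles.
With 2 cycles on 269 points, sign = (−1)^{269−2} = -1.

-1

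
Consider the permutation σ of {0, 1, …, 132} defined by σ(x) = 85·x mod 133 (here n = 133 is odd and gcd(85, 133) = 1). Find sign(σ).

Start at x=99: 99 → 36 → 1 → 85 → 43 → 64 → 120 → … (one orbit).
π_85 has 21 disjoint cycles with lengths [9, 9, 9, 9, 9, 9, 9, 9, 9, 9, 9, 9, 9, 9, 1, 1, 1, 1, 1, 1, 1] on {0,…,132}.
133 − 21 = 112 transpositions; sign(π) = (−1)^112 = +1.
The Jacobi symbol (85|133) = +1 (Zolotarev) agrees.

+1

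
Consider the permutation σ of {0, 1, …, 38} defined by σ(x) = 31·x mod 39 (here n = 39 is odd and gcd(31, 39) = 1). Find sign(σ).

-1

Trace 25: π^k(25) = [25, 34, 1, 31] for k=0..3.
12 cycles of lengths [4, 4, 4, 4, 4, 4, 4, 4, 4, 1, 1, 1].
sign(π) = (−1)^{n − #cycles} = (−1)^{39−12} = (−1)^27 = -1.
Via Zolotarev, sign(π_{31}) = (31|39) = -1.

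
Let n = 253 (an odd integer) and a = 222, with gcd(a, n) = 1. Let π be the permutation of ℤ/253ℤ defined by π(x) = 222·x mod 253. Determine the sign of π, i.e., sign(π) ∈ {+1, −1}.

+1

Start at x=57: 57 → 4 → 129 → 49 → 252 → 31 → 51 → … (one orbit).
5 cycles of lengths [110, 110, 22, 10, 1].
n − c = 253 − 5 = 248; sign = (−1)^248 = +1.
Check: (222/253) = +1 by Zolotarev.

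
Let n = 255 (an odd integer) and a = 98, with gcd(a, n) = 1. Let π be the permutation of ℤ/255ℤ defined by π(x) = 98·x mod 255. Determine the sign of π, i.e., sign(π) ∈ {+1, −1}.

Orbit of 169 under x↦98x: [169, 242, 1, 98]… (length divides ord_255(98)).
65 cycles of lengths [4, 4, 4, 4, 4, 4, 4, 4, 4, 4, 4, 4, 4, 4, 4, 4, 4, 4, 4, 4, 4, 4, 4, 4, 4, 4, 4, 4, 4, 4, 4, 4, 4, 4, 4, 4, 4, 4, 4, 4, 4, 4, 4, 4, 4, 4, 4, 4, 4, 4, 4, 4, 4, 4, 4, 4, 4, 4, 4, 4, 4, 4, 4, 2, 1].
65 cycles on 255: each ℓ→(−1)^(ℓ−1), product (−1)^190 = +1.
Check: (98/255) = +1 by Zolotarev.

+1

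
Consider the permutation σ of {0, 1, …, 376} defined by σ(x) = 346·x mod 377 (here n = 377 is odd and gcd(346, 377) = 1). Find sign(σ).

+1

Orbit of 47 under x↦346x: [47, 51, 304, 1, 346, 207, 369]… (length divides ord_377(346)).
π_346 has 17 disjoint cycles with lengths [28, 28, 28, 28, 28, 28, 28, 28, 28, 28, 28, 28, 28, 4, 4, 4, 1] on {0,…,376}.
sign(π) = (−1)^{n − #cycles} = (−1)^{377−17} = (−1)^360 = +1.
Via Zolotarev, sign(π_{346}) = (346|377) = +1.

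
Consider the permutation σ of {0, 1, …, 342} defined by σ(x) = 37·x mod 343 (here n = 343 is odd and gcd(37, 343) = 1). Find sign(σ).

Start at x=114: 114 → 102 → 1 → 37 → 340 → 232 → 9 → … (one orbit).
Cycle type of π: 147×2 + 21×2 + 3×2 + 1; total 7 cycles.
sign(π) = (−1)^{n − #cycles} = (−1)^{343−7} = (−1)^336 = +1.

+1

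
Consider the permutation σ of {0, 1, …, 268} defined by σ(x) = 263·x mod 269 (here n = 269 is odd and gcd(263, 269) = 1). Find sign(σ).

Trace 180: π^k(180) = [180, 265, 24, 125, 57, 196, 169] for k=0..6.
Decompose π into cycles: lengths [67, 67, 67, 67, 1] (5 cycles, including the fixed point 0).
n − c = 269 − 5 = 264; sign = (−1)^264 = +1.
The Jacobi symbol (263|269) = +1 (Zolotarev) agrees.

+1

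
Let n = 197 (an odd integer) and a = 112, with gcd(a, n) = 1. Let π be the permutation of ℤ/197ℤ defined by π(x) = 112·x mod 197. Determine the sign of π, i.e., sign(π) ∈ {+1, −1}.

+1

Orbit of 83 under x↦112x: [83, 37, 7, 193, 143, 59, 107]… (length divides ord_197(112)).
Decompose π into cycles: lengths [98, 98, 1] (3 cycles, including the fixed point 0).
197 − 3 = 194 transpositions; sign(π) = (−1)^194 = +1.
(112|197)_J = +1 (Zolotarev's lemma cross-check).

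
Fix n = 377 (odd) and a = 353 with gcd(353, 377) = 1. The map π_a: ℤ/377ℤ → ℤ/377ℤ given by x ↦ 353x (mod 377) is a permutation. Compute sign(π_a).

Start at x=357: 357 → 103 → 167 → 139 → 57 → 140 → 33 → … (one orbit).
Decompose π into cycles: lengths [84, 84, 84, 84, 14, 14, 12, 1] (8 cycles, including the fixed point 0).
8 cycles on 377: each ℓ→(−1)^(ℓ−1), product (−1)^369 = -1.

-1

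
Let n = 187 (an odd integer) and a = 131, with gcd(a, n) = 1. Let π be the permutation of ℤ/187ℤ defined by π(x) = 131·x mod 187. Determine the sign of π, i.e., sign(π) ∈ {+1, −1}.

+1

Trace 109: π^k(109) = [109, 67, 175, 111, 142, 89, 65] for k=0..6.
The orbit structure of x ↦ 131x mod 187: 17 orbits of sizes [16, 16, 16, 16, 16, 16, 16, 16, 16, 16, 16, 2, 2, 2, 2, 2, 1].
With 17 cycles on 187 points, sign = (−1)^{187−17} = +1.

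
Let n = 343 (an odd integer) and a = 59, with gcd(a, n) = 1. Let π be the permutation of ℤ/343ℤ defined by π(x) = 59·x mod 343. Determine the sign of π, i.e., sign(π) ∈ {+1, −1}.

Trace 185: π^k(185) = [185, 282, 174, 319, 299, 148, 157] for k=0..6.
Decompose π into cycles: lengths [294, 42, 6, 1] (4 cycles, including the fixed point 0).
343 − 4 = 339 transpositions; sign(π) = (−1)^339 = -1.

-1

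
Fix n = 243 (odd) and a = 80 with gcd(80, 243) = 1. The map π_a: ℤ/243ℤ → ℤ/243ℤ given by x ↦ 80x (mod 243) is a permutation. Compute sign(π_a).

Trace 242: π^k(242) = [242, 163, 161, 1, 80, 82] for k=0..5.
Cycle type of π: 6×27 + 2×40 + 1; total 68 cycles.
n − c = 243 − 68 = 175; sign = (−1)^175 = -1.
(80|243)_J = -1 (Zolotarev's lemma cross-check).

-1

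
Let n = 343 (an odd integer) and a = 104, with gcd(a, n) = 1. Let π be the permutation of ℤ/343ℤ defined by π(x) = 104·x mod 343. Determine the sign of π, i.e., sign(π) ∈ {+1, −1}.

Trace 97: π^k(97) = [97, 141, 258, 78, 223, 211, 335] for k=0..6.
π_104 has 10 disjoint cycles with lengths [98, 98, 98, 14, 14, 14, 2, 2, 2, 1] on {0,…,342}.
With 10 cycles on 343 points, sign = (−1)^{343−10} = -1.
(104|343)_J = -1 (Zolotarev's lemma cross-check).

-1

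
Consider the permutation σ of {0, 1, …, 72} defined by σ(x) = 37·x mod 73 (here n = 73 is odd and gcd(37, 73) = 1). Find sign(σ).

+1

Orbit of 4 under x↦37x: [4, 2, 1, 37, 55, 64, 32]… (length divides ord_73(37)).
π_37 has 9 disjoint cycles with lengths [9, 9, 9, 9, 9, 9, 9, 9, 1] on {0,…,72}.
sign(π) = (−1)^{n − #cycles} = (−1)^{73−9} = (−1)^64 = +1.
Zolotarev: (37|73) = +1, matching the cycle-count sign.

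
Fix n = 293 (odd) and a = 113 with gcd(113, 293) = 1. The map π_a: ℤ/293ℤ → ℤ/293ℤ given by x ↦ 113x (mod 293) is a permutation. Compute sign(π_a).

Orbit of 198 under x↦113x: [198, 106, 258, 147, 203, 85, 229]… (length divides ord_293(113)).
π_113 has 2 disjoint cycles with lengths [292, 1] on {0,…,292}.
Σ(ℓ_i−1) = 293−2 = 291; sign = (−1)^291 = -1.

-1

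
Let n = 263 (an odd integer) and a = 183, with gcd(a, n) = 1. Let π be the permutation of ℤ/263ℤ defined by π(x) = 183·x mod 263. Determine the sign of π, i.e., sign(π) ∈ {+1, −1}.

Orbit of 178 under x↦183x: [178, 225, 147, 75, 49, 25, 104]… (length divides ord_263(183)).
Cycle lengths of π_183 on ℤ/263ℤ: [131, 131, 1]; 3 cycles in total.
sign(π) = (−1)^{n − #cycles} = (−1)^{263−3} = (−1)^260 = +1.

+1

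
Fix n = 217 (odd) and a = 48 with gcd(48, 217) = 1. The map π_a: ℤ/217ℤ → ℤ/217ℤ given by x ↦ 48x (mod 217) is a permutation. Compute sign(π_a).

+1

Start at x=146: 146 → 64 → 34 → 113 → 216 → 169 → 83 → … (one orbit).
The orbit structure of x ↦ 48x mod 217: 11 orbits of sizes [30, 30, 30, 30, 30, 30, 30, 2, 2, 2, 1].
Σ(ℓ_i−1) = 217−11 = 206; sign = (−1)^206 = +1.
(48|217)_J = +1 (Zolotarev's lemma cross-check).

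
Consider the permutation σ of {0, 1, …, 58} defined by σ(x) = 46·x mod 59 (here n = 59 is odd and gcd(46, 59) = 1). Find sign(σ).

+1

Trace 16: π^k(16) = [16, 28, 49, 12, 21, 22, 9] for k=0..6.
Cycle type of π: 29×2 + 1; total 3 cycles.
n − c = 59 − 3 = 56; sign = (−1)^56 = +1.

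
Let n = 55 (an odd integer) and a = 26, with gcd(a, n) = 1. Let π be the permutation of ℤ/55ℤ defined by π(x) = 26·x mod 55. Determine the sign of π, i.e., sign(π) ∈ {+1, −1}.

Start at x=31: 31 → 36 → 1 → 26 → 16 → 31 (one orbit).
Cycle type of π: 5×10 + 1×5; total 15 cycles.
sign(π) = (−1)^{n − #cycles} = (−1)^{55−15} = (−1)^40 = +1.
The Jacobi symbol (26|55) = +1 (Zolotarev) agrees.

+1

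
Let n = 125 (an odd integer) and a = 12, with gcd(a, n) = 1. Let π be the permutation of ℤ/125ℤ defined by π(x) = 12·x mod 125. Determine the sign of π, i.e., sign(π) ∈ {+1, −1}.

Trace 53: π^k(53) = [53, 11, 7, 84, 8, 96, 27] for k=0..6.
Decompose π into cycles: lengths [100, 20, 4, 1] (4 cycles, including the fixed point 0).
With 4 cycles on 125 points, sign = (−1)^{125−4} = -1.

-1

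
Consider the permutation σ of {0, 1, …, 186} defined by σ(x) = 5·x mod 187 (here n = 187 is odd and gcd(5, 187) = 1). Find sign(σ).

-1

Trace 3: π^k(3) = [3, 15, 75, 1, 5, 25, 125] for k=0..6.
Cycle lengths of π_5 on ℤ/187ℤ: [80, 80, 16, 5, 5, 1]; 6 cycles in total.
n − c = 187 − 6 = 181; sign = (−1)^181 = -1.
The Jacobi symbol (5|187) = -1 (Zolotarev) agrees.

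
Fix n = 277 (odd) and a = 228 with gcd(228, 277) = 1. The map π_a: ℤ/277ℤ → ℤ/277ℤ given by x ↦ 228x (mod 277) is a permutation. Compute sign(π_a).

Start at x=29: 29 → 241 → 102 → 265 → 34 → 273 → 196 → … (one orbit).
The orbit structure of x ↦ 228x mod 277: 3 orbits of sizes [138, 138, 1].
Σ(ℓ_i−1) = 277−3 = 274; sign = (−1)^274 = +1.
Via Zolotarev, sign(π_{228}) = (228|277) = +1.

+1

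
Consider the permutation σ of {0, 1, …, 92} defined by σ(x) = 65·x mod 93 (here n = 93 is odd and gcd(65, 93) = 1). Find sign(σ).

Trace 11: π^k(11) = [11, 64, 68, 49, 23, 7, 83] for k=0..6.
Cycle type of π: 30×3 + 2 + 1; total 5 cycles.
5 cycles on 93: each ℓ→(−1)^(ℓ−1), product (−1)^88 = +1.
Check: (65/93) = +1 by Zolotarev.

+1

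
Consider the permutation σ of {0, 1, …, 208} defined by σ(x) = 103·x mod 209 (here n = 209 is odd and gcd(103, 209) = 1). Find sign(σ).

Orbit of 1 under x↦103x: [1, 103, 159, 75, 201, 12, 191]… (length divides ord_209(103)).
π_103 has 12 disjoint cycles with lengths [30, 30, 30, 30, 30, 30, 6, 6, 6, 5, 5, 1] on {0,…,208}.
With 12 cycles on 209 points, sign = (−1)^{209−12} = -1.

-1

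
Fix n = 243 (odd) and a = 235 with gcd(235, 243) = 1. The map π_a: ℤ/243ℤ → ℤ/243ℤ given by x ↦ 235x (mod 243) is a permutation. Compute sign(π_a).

Start at x=199: 199 → 109 → 100 → 172 → 82 → 73 → 145 → … (one orbit).
π_235 has 27 disjoint cycles with lengths [27, 27, 27, 27, 27, 27, 9, 9, 9, 9, 9, 9, 3, 3, 3, 3, 3, 3, 1, 1, 1, 1, 1, 1, 1, 1, 1] on {0,…,242}.
Σ(ℓ_i−1) = 243−27 = 216; sign = (−1)^216 = +1.
(235|243)_J = +1 (Zolotarev's lemma cross-check).

+1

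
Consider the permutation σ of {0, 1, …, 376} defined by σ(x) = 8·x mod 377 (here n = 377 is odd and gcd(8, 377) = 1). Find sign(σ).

Start at x=51: 51 → 31 → 248 → 99 → 38 → 304 → 170 → … (one orbit).
Cycle type of π: 28×13 + 4×3 + 1; total 17 cycles.
With 17 cycles on 377 points, sign = (−1)^{377−17} = +1.
The Jacobi symbol (8|377) = +1 (Zolotarev) agrees.

+1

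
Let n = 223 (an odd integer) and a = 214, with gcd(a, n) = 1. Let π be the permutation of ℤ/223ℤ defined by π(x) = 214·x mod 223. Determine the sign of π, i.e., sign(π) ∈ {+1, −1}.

-1

Start at x=53: 53 → 192 → 56 → 165 → 76 → 208 → 135 → … (one orbit).
2 cycles of lengths [222, 1].
n − c = 223 − 2 = 221; sign = (−1)^221 = -1.
(214|223)_J = -1 (Zolotarev's lemma cross-check).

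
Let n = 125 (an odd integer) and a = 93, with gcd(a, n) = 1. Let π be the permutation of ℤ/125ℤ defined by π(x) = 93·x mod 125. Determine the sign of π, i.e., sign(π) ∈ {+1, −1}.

-1

Orbit of 82 under x↦93x: [82, 1, 93, 24, 107, 76, 68]… (length divides ord_125(93)).
Cycle type of π: 20×5 + 4×6 + 1; total 12 cycles.
125 − 12 = 113 transpositions; sign(π) = (−1)^113 = -1.
(93|125)_J = -1 (Zolotarev's lemma cross-check).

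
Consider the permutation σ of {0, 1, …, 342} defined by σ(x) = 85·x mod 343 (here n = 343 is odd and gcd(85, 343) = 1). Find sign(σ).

Trace 71: π^k(71) = [71, 204, 190, 29, 64, 295, 36] for k=0..6.
The orbit structure of x ↦ 85x mod 343: 19 orbits of sizes [49, 49, 49, 49, 49, 49, 7, 7, 7, 7, 7, 7, 1, 1, 1, 1, 1, 1, 1].
With 19 cycles on 343 points, sign = (−1)^{343−19} = +1.
(85|343)_J = +1 (Zolotarev's lemma cross-check).

+1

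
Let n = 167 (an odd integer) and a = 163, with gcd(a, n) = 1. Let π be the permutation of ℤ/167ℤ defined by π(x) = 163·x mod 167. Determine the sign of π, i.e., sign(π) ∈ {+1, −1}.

-1

Orbit of 29 under x↦163x: [29, 51, 130, 148, 76, 30, 47]… (length divides ord_167(163)).
Cycle type of π: 166 + 1; total 2 cycles.
With 2 cycles on 167 points, sign = (−1)^{167−2} = -1.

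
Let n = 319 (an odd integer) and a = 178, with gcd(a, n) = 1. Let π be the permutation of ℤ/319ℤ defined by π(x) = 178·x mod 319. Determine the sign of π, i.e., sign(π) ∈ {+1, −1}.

Trace 49: π^k(49) = [49, 109, 262, 62, 190, 6, 111] for k=0..6.
Decompose π into cycles: lengths [70, 70, 70, 70, 14, 14, 10, 1] (8 cycles, including the fixed point 0).
sign(π) = (−1)^{n − #cycles} = (−1)^{319−8} = (−1)^311 = -1.
The Jacobi symbol (178|319) = -1 (Zolotarev) agrees.

-1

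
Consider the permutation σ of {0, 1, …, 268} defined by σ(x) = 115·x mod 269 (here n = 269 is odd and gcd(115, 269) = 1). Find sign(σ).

Trace 62: π^k(62) = [62, 136, 38, 66, 58, 214, 131] for k=0..6.
Cycle type of π: 67×4 + 1; total 5 cycles.
sign(π) = (−1)^{n − #cycles} = (−1)^{269−5} = (−1)^264 = +1.

+1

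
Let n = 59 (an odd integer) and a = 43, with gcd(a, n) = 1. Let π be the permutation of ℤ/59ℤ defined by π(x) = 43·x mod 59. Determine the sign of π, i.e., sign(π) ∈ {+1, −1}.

-1

Trace 39: π^k(39) = [39, 25, 13, 28, 24, 29, 8] for k=0..6.
Cycle type of π: 58 + 1; total 2 cycles.
2 cycles on 59: each ℓ→(−1)^(ℓ−1), product (−1)^57 = -1.
Via Zolotarev, sign(π_{43}) = (43|59) = -1.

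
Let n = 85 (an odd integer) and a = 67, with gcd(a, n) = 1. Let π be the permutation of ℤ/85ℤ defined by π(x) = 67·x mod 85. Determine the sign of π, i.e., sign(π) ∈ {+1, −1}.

Start at x=33: 33 → 1 → 67 → 69 → 33 (one orbit).
The orbit structure of x ↦ 67x mod 85: 26 orbits of sizes [4, 4, 4, 4, 4, 4, 4, 4, 4, 4, 4, 4, 4, 4, 4, 4, 4, 2, 2, 2, 2, 2, 2, 2, 2, 1].
26 cycles on 85: each ℓ→(−1)^(ℓ−1), product (−1)^59 = -1.

-1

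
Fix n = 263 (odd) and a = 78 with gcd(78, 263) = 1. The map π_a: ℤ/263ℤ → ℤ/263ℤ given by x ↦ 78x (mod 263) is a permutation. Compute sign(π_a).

Start at x=78: 78 → 35 → 100 → 173 → 81 → 6 → 205 → … (one orbit).
Cycle lengths of π_78 on ℤ/263ℤ: [131, 131, 1]; 3 cycles in total.
n − c = 263 − 3 = 260; sign = (−1)^260 = +1.

+1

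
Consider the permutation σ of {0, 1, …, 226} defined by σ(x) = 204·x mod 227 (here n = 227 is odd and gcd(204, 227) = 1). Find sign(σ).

-1

Trace 132: π^k(132) = [132, 142, 139, 208, 210, 164, 87] for k=0..6.
The orbit structure of x ↦ 204x mod 227: 2 orbits of sizes [226, 1].
sign(π) = (−1)^{n − #cycles} = (−1)^{227−2} = (−1)^225 = -1.
Zolotarev: (204|227) = -1, matching the cycle-count sign.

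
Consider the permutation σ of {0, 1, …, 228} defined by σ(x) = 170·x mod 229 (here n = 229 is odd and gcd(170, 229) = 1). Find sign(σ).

Start at x=26: 26 → 69 → 51 → 197 → 56 → 131 → 57 → … (one orbit).
π_170 has 2 disjoint cycles with lengths [228, 1] on {0,…,228}.
229 − 2 = 227 transpositions; sign(π) = (−1)^227 = -1.

-1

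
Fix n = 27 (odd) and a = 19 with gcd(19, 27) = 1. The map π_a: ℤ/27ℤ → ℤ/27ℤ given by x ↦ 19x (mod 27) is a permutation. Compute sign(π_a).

Orbit of 10 under x↦19x: [10, 1, 19]… (length divides ord_27(19)).
Cycle type of π: 3×6 + 1×9; total 15 cycles.
sign(π) = (−1)^{n − #cycles} = (−1)^{27−15} = (−1)^12 = +1.
Check: (19/27) = +1 by Zolotarev.

+1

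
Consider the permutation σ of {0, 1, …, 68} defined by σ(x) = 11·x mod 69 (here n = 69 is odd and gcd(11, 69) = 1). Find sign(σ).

Trace 5: π^k(5) = [5, 55, 53, 31, 65, 25, 68] for k=0..6.
π_11 has 5 disjoint cycles with lengths [22, 22, 22, 2, 1] on {0,…,68}.
sign(π) = (−1)^{n − #cycles} = (−1)^{69−5} = (−1)^64 = +1.
Check: (11/69) = +1 by Zolotarev.

+1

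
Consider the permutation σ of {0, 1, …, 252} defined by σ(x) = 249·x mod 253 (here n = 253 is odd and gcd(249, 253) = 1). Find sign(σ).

+1

Orbit of 174 under x↦249x: [174, 63, 1, 249, 16, 189, 3]… (length divides ord_253(249)).
π_249 has 5 disjoint cycles with lengths [110, 110, 22, 10, 1] on {0,…,252}.
Σ(ℓ_i−1) = 253−5 = 248; sign = (−1)^248 = +1.
Zolotarev: (249|253) = +1, matching the cycle-count sign.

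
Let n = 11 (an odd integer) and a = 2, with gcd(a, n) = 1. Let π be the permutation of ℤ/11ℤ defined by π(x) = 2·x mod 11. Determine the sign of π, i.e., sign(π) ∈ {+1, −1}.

-1

Start at x=7: 7 → 3 → 6 → 1 → 2 → 4 → 8 → … (one orbit).
2 cycles of lengths [10, 1].
11 − 2 = 9 transpositions; sign(π) = (−1)^9 = -1.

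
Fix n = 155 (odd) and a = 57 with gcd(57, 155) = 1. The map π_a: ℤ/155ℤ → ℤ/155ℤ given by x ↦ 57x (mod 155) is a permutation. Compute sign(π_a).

+1

Orbit of 37 under x↦57x: [37, 94, 88, 56, 92, 129, 68]… (length divides ord_155(57)).
Cycle lengths of π_57 on ℤ/155ℤ: [12, 12, 12, 12, 12, 12, 12, 12, 12, 12, 6, 6, 6, 6, 6, 4, 1]; 17 cycles in total.
Σ(ℓ_i−1) = 155−17 = 138; sign = (−1)^138 = +1.
The Jacobi symbol (57|155) = +1 (Zolotarev) agrees.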